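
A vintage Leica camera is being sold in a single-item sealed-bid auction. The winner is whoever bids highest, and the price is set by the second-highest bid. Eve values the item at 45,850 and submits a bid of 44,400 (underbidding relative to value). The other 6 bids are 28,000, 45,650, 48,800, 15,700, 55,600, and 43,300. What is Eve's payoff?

Highest competing bid: 55,600.
Eve's bid 44,400 is not the highest, so Eve loses, pays nothing, and earns zero payoff.

0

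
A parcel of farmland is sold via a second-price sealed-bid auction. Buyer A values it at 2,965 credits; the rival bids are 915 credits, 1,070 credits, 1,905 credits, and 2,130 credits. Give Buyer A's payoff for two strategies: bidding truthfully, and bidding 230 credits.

(a) 835 credits  (b) 0 credits

The highest competing bid is 2,130 credits.
Bidding truthfully at 2,965 credits: Buyer A has the top bid, wins, and pays the second-highest bid 2,130 credits. Payoff = 2,965 credits − 2,130 credits = 835 credits.
Bidding 230 credits: the top bid is 2,130 credits (a rival), so Buyer A loses. Payoff = 0 credits.
This is the dominant-strategy logic: truthful bidding weakly beats any alternative.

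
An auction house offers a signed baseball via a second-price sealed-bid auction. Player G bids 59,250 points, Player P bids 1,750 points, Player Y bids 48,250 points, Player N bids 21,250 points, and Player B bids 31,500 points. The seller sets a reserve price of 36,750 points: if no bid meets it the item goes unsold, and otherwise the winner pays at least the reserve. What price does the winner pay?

Bids in descending order: Player G 59,250 points, then Player Y 48,250 points, then Player B 31,500 points, then Player N 21,250 points, then Player P 1,750 points.
Player G has the highest bid, so Player G wins.
The second-highest bid is 48,250 points, which exceeds the reserve, so that sets the price.

48,250 points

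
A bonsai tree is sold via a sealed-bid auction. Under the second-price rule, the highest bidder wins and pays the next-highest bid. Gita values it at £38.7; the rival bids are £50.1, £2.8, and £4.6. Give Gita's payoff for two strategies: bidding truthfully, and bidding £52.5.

(a) £0.0  (b) -£11.4

The highest competing bid is £50.1.
Bidding truthfully at £38.7: the top bid is £50.1 (a rival), so Gita loses. Payoff = £0.0.
Bidding £52.5: Gita has the top bid, wins, and pays the second-highest bid £50.1. Payoff = £38.7 − £50.1 = -£11.4.
This is the dominant-strategy logic: truthful bidding weakly beats any alternative.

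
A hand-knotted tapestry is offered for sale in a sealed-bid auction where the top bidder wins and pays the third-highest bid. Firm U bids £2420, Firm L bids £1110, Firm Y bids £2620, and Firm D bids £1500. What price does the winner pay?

Ranking the bids: Firm Y £2620; Firm U £2420; Firm D £1500; Firm L £1110.
Firm Y is the highest bidder, so Firm Y wins.
Under the third-price rule, the price is the third-highest bid: £1500.

£1500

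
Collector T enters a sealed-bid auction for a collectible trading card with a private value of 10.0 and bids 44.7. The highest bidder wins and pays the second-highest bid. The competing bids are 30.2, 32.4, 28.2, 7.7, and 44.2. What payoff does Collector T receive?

Highest competing bid: 44.2.
Collector T's bid 44.7 is the highest overall, so Collector T wins and pays the second-highest bid, 44.2.
Payoff = value − price = 10.0 − 44.2 = -34.2.

Payoff = -34.2.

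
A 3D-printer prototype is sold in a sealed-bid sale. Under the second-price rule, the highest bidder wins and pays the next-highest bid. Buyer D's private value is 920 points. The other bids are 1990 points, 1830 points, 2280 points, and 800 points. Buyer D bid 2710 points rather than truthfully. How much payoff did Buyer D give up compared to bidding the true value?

The highest competing bid is 2280 points.
Bidding truthfully at 920 points: the top bid is 2280 points (a rival), so Buyer D loses. Payoff = 0 points.
Bidding 2710 points: Buyer D has the top bid, wins, and pays the second-highest bid 2280 points. Payoff = 920 points − 2280 points = -1360 points.
Regret = truthful payoff − actual payoff = 0 points − -1360 points = 1360 points.
Deviating from a truthful bid can only lose payoff in a second-price auction — never gain.

1360 points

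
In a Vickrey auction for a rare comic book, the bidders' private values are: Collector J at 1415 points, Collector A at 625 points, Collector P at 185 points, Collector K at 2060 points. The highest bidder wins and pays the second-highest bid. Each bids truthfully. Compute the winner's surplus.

645 points

Ranking the bids: Collector K 2060 points; Collector J 1415 points; Collector A 625 points; Collector P 185 points.
Collector K wins with the top bid and pays the second-highest, 1415 points.
Surplus = 2060 points − 1415 points = 645 points.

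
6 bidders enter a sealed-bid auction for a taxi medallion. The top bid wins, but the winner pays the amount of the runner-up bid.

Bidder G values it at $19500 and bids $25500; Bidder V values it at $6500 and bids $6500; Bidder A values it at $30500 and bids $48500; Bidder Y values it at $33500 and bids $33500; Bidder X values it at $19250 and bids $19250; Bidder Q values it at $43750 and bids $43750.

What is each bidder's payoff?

Bidder G $0, Bidder V $0, Bidder A -$13250, Bidder Y $0, Bidder X $0, Bidder Q $0.

Sorted high to low: Bidder A $48500 > Bidder Q $43750 > Bidder Y $33500 > Bidder G $25500 > Bidder X $19250 > Bidder V $6500.
Bidder A has the top bid and wins; the price is the second-highest bid, $43750.
Bidder A's payoff = $30500 − $43750 = -$13250. All other bidders lose, so their payoff is 0.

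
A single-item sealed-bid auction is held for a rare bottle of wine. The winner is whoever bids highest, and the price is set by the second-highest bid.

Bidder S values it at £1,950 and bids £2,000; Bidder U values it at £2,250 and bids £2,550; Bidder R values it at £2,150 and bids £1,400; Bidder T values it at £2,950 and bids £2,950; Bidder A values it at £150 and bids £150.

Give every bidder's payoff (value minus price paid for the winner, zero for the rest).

Bidder S £0, Bidder U £0, Bidder R £0, Bidder T £400, Bidder A £0.

Bids in descending order: Bidder T £2,950, then Bidder U £2,550, then Bidder S £2,000, then Bidder R £1,400, then Bidder A £150.
Bidder T has the top bid and wins; the price is the second-highest bid, £2,550.
Bidder T's payoff = £2,950 − £2,550 = £400. All other bidders lose, so their payoff is 0.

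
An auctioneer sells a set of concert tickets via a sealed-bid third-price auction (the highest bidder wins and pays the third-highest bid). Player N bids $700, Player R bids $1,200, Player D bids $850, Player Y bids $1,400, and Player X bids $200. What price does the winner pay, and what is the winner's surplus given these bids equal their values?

The winner pays $850 for a surplus of $550.

Ranking the bids: Player Y $1,400, then Player R $1,200, then Player D $850, then Player N $700, then Player X $200.
Player Y is the highest bidder, so Player Y wins.
Under the third-price rule, the price is the third-highest bid: $850.
Surplus = $1,400 − $850 = $550.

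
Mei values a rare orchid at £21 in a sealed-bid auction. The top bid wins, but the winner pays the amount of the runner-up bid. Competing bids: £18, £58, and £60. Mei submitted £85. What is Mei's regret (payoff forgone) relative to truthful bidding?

The highest competing bid is £60.
Bidding truthfully at £21: the top bid is £60 (a rival), so Mei loses. Payoff = £0.
Bidding £85: Mei has the top bid, wins, and pays the second-highest bid £60. Payoff = £21 − £60 = -£39.
Regret = truthful payoff − actual payoff = £0 − -£39 = £39.
Deviating from a truthful bid can only lose payoff in a second-price auction — never gain.

Payoff forgone: £39.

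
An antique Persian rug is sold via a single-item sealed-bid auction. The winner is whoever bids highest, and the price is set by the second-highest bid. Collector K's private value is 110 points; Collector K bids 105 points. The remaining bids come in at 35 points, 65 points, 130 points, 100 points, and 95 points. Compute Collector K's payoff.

Collector K's payoff: 0 points.

Highest competing bid: 130 points.
Collector K's bid 105 points is not the highest, so Collector K loses, pays nothing, and earns zero payoff.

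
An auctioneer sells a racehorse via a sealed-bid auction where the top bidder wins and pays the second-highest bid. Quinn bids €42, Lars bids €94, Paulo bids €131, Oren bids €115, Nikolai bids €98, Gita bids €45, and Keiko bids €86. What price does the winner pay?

Ranking the bids: Paulo €131; Oren €115; Nikolai €98; Lars €94; Keiko €86; Gita €45; Quinn €42.
Paulo is the highest bidder, so Paulo wins.
Under the second-price rule, the price is the second-highest bid: €115.

Price paid: €115.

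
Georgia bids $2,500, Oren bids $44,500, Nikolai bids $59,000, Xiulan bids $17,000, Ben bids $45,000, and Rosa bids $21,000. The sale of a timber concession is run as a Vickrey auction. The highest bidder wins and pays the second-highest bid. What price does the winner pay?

Sorted high to low: Nikolai $59,000 > Ben $45,000 > Oren $44,500 > Rosa $21,000 > Xiulan $17,000 > Georgia $2,500.
Nikolai has the highest bid, so Nikolai wins.
The second-highest bid is $45,000, so that is what Nikolai pays.

$45,000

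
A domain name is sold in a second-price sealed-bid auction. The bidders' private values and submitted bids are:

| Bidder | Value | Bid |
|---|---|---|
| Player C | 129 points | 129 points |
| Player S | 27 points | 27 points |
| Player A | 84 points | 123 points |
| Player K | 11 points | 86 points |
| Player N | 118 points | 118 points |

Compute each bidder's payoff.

Payoffs: Player C 6 points, Player S 0 points, Player A 0 points, Player K 0 points, Player N 0 points.

Ranking the bids: Player C 129 points, then Player A 123 points, then Player N 118 points, then Player K 86 points, then Player S 27 points.
Player C has the top bid and wins; the price is the second-highest bid, 123 points.
Player C's payoff = 129 points − 123 points = 6 points. All other bidders lose, so their payoff is 0.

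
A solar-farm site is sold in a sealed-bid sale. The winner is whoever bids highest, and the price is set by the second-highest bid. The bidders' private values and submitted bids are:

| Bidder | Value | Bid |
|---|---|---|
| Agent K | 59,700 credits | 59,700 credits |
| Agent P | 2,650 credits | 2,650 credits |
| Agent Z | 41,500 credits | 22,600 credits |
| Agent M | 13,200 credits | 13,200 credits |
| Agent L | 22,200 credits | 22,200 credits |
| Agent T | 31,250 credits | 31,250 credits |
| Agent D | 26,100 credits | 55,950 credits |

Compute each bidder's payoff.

Payoffs: Agent K 3,750 credits, Agent P 0 credits, Agent Z 0 credits, Agent M 0 credits, Agent L 0 credits, Agent T 0 credits, Agent D 0 credits.

Ranking the bids: Agent K 59,700 credits, then Agent D 55,950 credits, then Agent T 31,250 credits, then Agent Z 22,600 credits, then Agent L 22,200 credits, then Agent M 13,200 credits, then Agent P 2,650 credits.
Agent K has the top bid and wins; the price is the second-highest bid, 55,950 credits.
Agent K's payoff = 59,700 credits − 55,950 credits = 3,750 credits. All other bidders lose, so their payoff is 0.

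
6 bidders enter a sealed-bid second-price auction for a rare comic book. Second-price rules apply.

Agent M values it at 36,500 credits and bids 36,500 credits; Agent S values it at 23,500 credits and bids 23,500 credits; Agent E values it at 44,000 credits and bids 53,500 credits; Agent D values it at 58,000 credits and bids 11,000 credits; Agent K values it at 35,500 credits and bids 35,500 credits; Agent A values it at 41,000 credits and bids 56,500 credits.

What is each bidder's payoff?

Agent M 0 credits, Agent S 0 credits, Agent E 0 credits, Agent D 0 credits, Agent K 0 credits, Agent A -12,500 credits.

Sorted high to low: Agent A 56,500 credits, then Agent E 53,500 credits, then Agent M 36,500 credits, then Agent K 35,500 credits, then Agent S 23,500 credits, then Agent D 11,000 credits.
Agent A has the top bid and wins; the price is the second-highest bid, 53,500 credits.
Agent A's payoff = 41,000 credits − 53,500 credits = -12,500 credits. All other bidders lose, so their payoff is 0.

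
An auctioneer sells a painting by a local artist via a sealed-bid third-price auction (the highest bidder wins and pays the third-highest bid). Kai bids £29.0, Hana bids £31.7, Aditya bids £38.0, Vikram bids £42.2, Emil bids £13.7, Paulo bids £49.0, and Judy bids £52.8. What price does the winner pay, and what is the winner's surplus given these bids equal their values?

Bids in descending order: Judy £52.8, then Paulo £49.0, then Vikram £42.2, then Aditya £38.0, then Hana £31.7, then Kai £29.0, then Emil £13.7.
Judy is the highest bidder, so Judy wins.
Under the third-price rule, the price is the third-highest bid: £42.2.
Surplus = £52.8 − £42.2 = £10.6.

The winner pays £42.2 for a surplus of £10.6.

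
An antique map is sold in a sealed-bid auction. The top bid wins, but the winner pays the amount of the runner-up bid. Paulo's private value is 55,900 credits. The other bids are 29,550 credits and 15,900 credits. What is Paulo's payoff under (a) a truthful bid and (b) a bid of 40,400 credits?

The highest competing bid is 29,550 credits.
Bidding truthfully at 55,900 credits: Paulo has the top bid, wins, and pays the second-highest bid 29,550 credits. Payoff = 55,900 credits − 29,550 credits = 26,350 credits.
Bidding 40,400 credits: Paulo has the top bid, wins, and pays the second-highest bid 29,550 credits. Payoff = 55,900 credits − 29,550 credits = 26,350 credits.
The bid only affects whether you win, not the price — here both bids land on the same side of the top rival bid, so the deviation is payoff-neutral.

(a) 26,350 credits  (b) 26,350 credits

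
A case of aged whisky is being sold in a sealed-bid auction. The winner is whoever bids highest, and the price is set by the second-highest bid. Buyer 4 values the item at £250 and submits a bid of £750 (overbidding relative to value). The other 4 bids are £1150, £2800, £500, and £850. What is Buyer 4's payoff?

The bidder's payoff: £0.

Highest competing bid: £2800.
Buyer 4's bid £750 is not the highest, so Buyer 4 loses, pays nothing, and earns zero payoff.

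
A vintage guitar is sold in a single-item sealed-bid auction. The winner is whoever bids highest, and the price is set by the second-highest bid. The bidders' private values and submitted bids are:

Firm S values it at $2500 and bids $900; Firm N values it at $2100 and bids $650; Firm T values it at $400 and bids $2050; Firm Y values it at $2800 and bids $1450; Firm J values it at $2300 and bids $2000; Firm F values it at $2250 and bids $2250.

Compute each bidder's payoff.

Ranking the bids: Firm F $2250, then Firm T $2050, then Firm J $2000, then Firm Y $1450, then Firm S $900, then Firm N $650.
Firm F has the top bid and wins; the price is the second-highest bid, $2050.
Firm F's payoff = $2250 − $2050 = $200. All other bidders lose, so their payoff is 0.

Firm S $0, Firm N $0, Firm T $0, Firm Y $0, Firm J $0, Firm F $200.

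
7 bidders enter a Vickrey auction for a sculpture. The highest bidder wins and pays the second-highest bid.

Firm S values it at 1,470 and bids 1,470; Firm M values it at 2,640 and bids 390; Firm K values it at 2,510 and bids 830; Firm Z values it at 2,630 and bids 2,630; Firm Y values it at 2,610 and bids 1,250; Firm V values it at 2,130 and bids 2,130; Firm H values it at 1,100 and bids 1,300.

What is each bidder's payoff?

Sorted high to low: Firm Z 2,630, then Firm V 2,130, then Firm S 1,470, then Firm H 1,300, then Firm Y 1,250, then Firm K 830, then Firm M 390.
Firm Z has the top bid and wins; the price is the second-highest bid, 2,130.
Firm Z's payoff = 2,630 − 2,130 = 500. All other bidders lose, so their payoff is 0.

Firm S 0, Firm M 0, Firm K 0, Firm Z 500, Firm Y 0, Firm V 0, Firm H 0.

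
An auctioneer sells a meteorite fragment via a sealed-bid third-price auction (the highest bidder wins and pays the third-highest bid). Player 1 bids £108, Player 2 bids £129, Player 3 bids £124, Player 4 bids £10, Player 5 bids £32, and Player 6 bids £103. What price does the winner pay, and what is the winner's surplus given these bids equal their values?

Ranking the bids: Player 2 £129, then Player 3 £124, then Player 1 £108, then Player 6 £103, then Player 5 £32, then Player 4 £10.
Player 2 is the highest bidder, so Player 2 wins.
Under the third-price rule, the price is the third-highest bid: £108.
Surplus = £129 − £108 = £21.

The winner pays £108 for a surplus of £21.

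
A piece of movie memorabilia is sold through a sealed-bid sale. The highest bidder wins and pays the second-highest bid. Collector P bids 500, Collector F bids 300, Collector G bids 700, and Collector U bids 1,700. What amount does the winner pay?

Bids in descending order: Collector U 1,700 > Collector G 700 > Collector P 500 > Collector F 300.
Collector U has the highest bid, so Collector U wins.
The second-highest bid is 700, so that is what Collector U pays.

Price paid: 700.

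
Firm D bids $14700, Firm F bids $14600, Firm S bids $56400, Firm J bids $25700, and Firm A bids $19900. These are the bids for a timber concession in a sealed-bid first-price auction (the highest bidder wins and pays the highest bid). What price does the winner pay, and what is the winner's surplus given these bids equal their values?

Bids in descending order: Firm S $56400 > Firm J $25700 > Firm A $19900 > Firm D $14700 > Firm F $14600.
Firm S is the highest bidder, so Firm S wins.
Under the first-price rule, the price is the highest bid: $56400.
Surplus = $56400 − $56400 = $0.

The winner pays $56400 for a surplus of $0.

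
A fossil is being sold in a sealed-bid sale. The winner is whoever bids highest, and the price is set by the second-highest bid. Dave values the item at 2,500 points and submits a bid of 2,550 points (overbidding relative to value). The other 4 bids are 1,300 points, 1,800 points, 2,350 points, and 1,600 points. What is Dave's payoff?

Highest competing bid: 2,350 points.
Dave's bid 2,550 points is the highest overall, so Dave wins and pays the second-highest bid, 2,350 points.
Payoff = value − price = 2,500 points − 2,350 points = 150 points.

150 points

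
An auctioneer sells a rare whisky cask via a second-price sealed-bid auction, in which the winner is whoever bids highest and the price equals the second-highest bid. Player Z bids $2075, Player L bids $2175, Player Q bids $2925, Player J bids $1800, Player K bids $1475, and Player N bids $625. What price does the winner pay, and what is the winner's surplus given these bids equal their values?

The winner pays $2175 for a surplus of $750.

Bids in descending order: Player Q $2925, then Player L $2175, then Player Z $2075, then Player J $1800, then Player K $1475, then Player N $625.
Player Q is the highest bidder, so Player Q wins.
Under the second-price rule, the price is the second-highest bid: $2175.
Surplus = $2925 − $2175 = $750.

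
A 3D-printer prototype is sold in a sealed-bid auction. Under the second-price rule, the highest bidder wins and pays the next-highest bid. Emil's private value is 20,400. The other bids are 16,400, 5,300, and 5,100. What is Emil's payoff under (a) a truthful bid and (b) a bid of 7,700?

The highest competing bid is 16,400.
Bidding truthfully at 20,400: Emil has the top bid, wins, and pays the second-highest bid 16,400. Payoff = 20,400 − 16,400 = 4,000.
Bidding 7,700: the top bid is 16,400 (a rival), so Emil loses. Payoff = 0.
This is the dominant-strategy logic: truthful bidding weakly beats any alternative.

(a) 4,000  (b) 0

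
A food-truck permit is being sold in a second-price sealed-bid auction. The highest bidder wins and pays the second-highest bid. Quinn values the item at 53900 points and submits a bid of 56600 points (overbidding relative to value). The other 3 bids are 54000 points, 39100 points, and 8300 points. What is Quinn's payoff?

Highest competing bid: 54000 points.
Quinn's bid 56600 points is the highest overall, so Quinn wins and pays the second-highest bid, 54000 points.
Payoff = value − price = 53900 points − 54000 points = -100 points.
Overbidding won the item at a price above value — truthful bidding would have avoided this loss.

Quinn's payoff: -100 points.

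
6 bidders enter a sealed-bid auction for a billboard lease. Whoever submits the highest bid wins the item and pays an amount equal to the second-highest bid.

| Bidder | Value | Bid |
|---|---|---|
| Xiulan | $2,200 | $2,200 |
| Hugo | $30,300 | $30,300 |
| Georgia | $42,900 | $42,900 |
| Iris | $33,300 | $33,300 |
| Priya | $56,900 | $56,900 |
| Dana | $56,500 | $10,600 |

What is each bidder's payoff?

Ranking the bids: Priya $56,900; Georgia $42,900; Iris $33,300; Hugo $30,300; Dana $10,600; Xiulan $2,200.
Priya has the top bid and wins; the price is the second-highest bid, $42,900.
Priya's payoff = $56,900 − $42,900 = $14,000. All other bidders lose, so their payoff is 0.

Payoffs: Xiulan $0, Hugo $0, Georgia $0, Iris $0, Priya $14,000, Dana $0.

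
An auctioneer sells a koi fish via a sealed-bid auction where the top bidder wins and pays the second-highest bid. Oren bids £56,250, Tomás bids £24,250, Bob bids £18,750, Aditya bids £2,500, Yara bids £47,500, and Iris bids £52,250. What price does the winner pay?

Bids in descending order: Oren £56,250; Iris £52,250; Yara £47,500; Tomás £24,250; Bob £18,750; Aditya £2,500.
Oren is the highest bidder, so Oren wins.
Under the second-price rule, the price is the second-highest bid: £52,250.

£52,250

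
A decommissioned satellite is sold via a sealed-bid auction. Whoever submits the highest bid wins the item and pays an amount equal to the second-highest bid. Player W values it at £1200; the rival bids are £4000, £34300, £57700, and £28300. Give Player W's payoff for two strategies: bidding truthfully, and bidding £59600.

The highest competing bid is £57700.
Bidding truthfully at £1200: the top bid is £57700 (a rival), so Player W loses. Payoff = £0.
Bidding £59600: Player W has the top bid, wins, and pays the second-highest bid £57700. Payoff = £1200 − £57700 = -£56500.

(a) £0  (b) -£56500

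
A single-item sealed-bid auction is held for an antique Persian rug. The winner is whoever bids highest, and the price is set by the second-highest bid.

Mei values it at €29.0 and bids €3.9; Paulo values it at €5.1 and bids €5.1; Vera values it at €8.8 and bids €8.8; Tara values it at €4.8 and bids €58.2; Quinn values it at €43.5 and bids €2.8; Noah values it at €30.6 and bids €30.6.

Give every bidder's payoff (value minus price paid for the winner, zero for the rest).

Sorted high to low: Tara €58.2; Noah €30.6; Vera €8.8; Paulo €5.1; Mei €3.9; Quinn €2.8.
Tara has the top bid and wins; the price is the second-highest bid, €30.6.
Tara's payoff = €4.8 − €30.6 = -€25.8. All other bidders lose, so their payoff is 0.

Payoffs: Mei €0.0, Paulo €0.0, Vera €0.0, Tara -€25.8, Quinn €0.0, Noah €0.0.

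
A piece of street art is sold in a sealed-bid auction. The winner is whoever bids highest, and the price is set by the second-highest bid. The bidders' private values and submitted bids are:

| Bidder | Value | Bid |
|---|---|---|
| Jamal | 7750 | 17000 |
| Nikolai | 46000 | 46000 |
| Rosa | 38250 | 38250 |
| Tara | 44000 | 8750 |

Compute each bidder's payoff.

Payoffs: Jamal 0, Nikolai 7750, Rosa 0, Tara 0.

Bids in descending order: Nikolai 46000, then Rosa 38250, then Jamal 17000, then Tara 8750.
Nikolai has the top bid and wins; the price is the second-highest bid, 38250.
Nikolai's payoff = 46000 − 38250 = 7750. All other bidders lose, so their payoff is 0.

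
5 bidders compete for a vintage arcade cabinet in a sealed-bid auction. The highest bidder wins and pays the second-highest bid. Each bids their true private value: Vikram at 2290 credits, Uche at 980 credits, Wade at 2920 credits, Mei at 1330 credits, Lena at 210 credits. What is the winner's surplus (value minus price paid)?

Bids in descending order: Wade 2920 credits, then Vikram 2290 credits, then Mei 1330 credits, then Uche 980 credits, then Lena 210 credits.
Wade wins with the top bid and pays the second-highest, 2290 credits.
Surplus = 2920 credits − 2290 credits = 630 credits.

Winner's surplus: 630 credits.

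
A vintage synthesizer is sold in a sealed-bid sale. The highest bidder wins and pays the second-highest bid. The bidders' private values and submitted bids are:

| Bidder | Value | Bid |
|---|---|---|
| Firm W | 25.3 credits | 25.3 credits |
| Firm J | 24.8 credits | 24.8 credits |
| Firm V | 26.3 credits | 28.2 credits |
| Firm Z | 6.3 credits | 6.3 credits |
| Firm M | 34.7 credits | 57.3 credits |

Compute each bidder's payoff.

Sorted high to low: Firm M 57.3 credits, then Firm V 28.2 credits, then Firm W 25.3 credits, then Firm J 24.8 credits, then Firm Z 6.3 credits.
Firm M has the top bid and wins; the price is the second-highest bid, 28.2 credits.
Firm M's payoff = 34.7 credits − 28.2 credits = 6.5 credits. All other bidders lose, so their payoff is 0.

Payoffs: Firm W 0.0 credits, Firm J 0.0 credits, Firm V 0.0 credits, Firm Z 0.0 credits, Firm M 6.5 credits.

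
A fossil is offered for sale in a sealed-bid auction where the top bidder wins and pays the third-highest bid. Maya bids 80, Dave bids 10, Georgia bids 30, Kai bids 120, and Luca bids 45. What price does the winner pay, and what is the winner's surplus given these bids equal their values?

Price 45; surplus 75.

Sorted high to low: Kai 120; Maya 80; Luca 45; Georgia 30; Dave 10.
Kai is the highest bidder, so Kai wins.
Under the third-price rule, the price is the third-highest bid: 45.
Surplus = 120 − 45 = 75.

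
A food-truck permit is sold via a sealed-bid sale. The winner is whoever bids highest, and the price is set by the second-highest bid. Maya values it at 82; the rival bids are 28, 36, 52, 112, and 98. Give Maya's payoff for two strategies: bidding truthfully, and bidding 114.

The highest competing bid is 112.
Bidding truthfully at 82: the top bid is 112 (a rival), so Maya loses. Payoff = 0.
Bidding 114: Maya has the top bid, wins, and pays the second-highest bid 112. Payoff = 82 − 112 = -30.
Deviating from a truthful bid can only lose payoff in a second-price auction — never gain.

(a) 0  (b) -30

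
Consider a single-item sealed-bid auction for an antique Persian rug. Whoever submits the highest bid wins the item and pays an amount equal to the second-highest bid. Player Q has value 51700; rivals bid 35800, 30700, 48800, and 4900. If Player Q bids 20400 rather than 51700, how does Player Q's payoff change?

The highest competing bid is 48800.
Bidding truthfully at 51700: Player Q has the top bid, wins, and pays the second-highest bid 48800. Payoff = 51700 − 48800 = 2900.
Bidding 20400: the top bid is 48800 (a rival), so Player Q loses. Payoff = 0.
Change = 0 − 2900 = -2900.
Deviating from a truthful bid can only lose payoff in a second-price auction — never gain.

Change in payoff: -2900.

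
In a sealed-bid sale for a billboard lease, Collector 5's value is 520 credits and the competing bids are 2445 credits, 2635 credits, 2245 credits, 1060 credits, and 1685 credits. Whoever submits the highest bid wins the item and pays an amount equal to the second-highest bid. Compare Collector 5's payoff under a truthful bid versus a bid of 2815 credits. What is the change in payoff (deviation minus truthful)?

The highest competing bid is 2635 credits.
Bidding truthfully at 520 credits: the top bid is 2635 credits (a rival), so Collector 5 loses. Payoff = 0 credits.
Bidding 2815 credits: Collector 5 has the top bid, wins, and pays the second-highest bid 2635 credits. Payoff = 520 credits − 2635 credits = -2115 credits.
Change = -2115 credits − 0 credits = -2115 credits.
This is the dominant-strategy logic: truthful bidding weakly beats any alternative.

-2115 credits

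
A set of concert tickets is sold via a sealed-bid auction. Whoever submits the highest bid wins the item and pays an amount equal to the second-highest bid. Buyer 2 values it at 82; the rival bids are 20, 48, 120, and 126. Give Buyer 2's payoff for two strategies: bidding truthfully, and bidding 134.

Truthful: 0; alternative: -44.

The highest competing bid is 126.
Bidding truthfully at 82: the top bid is 126 (a rival), so Buyer 2 loses. Payoff = 0.
Bidding 134: Buyer 2 has the top bid, wins, and pays the second-highest bid 126. Payoff = 82 − 126 = -44.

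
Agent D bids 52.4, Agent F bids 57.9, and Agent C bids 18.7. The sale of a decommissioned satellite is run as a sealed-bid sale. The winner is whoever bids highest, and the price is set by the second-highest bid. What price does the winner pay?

Price paid: 52.4.

Bids in descending order: Agent F 57.9, then Agent D 52.4, then Agent C 18.7.
Agent F has the highest bid, so Agent F wins.
The second-highest bid is 52.4, so that is what Agent F pays.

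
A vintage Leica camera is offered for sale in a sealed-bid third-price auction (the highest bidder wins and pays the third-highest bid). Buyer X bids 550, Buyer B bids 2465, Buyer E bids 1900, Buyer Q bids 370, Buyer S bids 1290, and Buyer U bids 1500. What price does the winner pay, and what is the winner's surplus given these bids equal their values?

The winner pays 1500 for a surplus of 965.

Ranking the bids: Buyer B 2465 > Buyer E 1900 > Buyer U 1500 > Buyer S 1290 > Buyer X 550 > Buyer Q 370.
Buyer B is the highest bidder, so Buyer B wins.
Under the third-price rule, the price is the third-highest bid: 1500.
Surplus = 2465 − 1500 = 965.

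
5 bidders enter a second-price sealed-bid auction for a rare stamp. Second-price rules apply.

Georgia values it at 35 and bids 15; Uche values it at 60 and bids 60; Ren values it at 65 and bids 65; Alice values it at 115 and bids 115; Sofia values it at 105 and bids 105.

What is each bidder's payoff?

Ranking the bids: Alice 115, then Sofia 105, then Ren 65, then Uche 60, then Georgia 15.
Alice has the top bid and wins; the price is the second-highest bid, 105.
Alice's payoff = 115 − 105 = 10. All other bidders lose, so their payoff is 0.

Georgia 0, Uche 0, Ren 0, Alice 10, Sofia 0.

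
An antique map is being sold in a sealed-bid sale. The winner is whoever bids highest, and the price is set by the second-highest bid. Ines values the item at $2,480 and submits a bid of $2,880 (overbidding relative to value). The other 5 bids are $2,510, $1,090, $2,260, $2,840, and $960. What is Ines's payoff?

Payoff = -$360.

Highest competing bid: $2,840.
Ines's bid $2,880 is the highest overall, so Ines wins and pays the second-highest bid, $2,840.
Payoff = value − price = $2,480 − $2,840 = -$360.
Overbidding won the item at a price above value — truthful bidding would have avoided this loss.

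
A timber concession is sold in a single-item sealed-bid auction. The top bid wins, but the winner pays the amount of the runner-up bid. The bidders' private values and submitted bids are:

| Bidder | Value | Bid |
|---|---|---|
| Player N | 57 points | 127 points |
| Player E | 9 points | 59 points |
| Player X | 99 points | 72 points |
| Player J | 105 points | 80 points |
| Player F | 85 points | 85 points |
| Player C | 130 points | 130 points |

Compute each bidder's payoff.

Player N 0 points, Player E 0 points, Player X 0 points, Player J 0 points, Player F 0 points, Player C 3 points.

Ordered from highest: Player C 130 points > Player N 127 points > Player F 85 points > Player J 80 points > Player X 72 points > Player E 59 points.
Player C has the top bid and wins; the price is the second-highest bid, 127 points.
Player C's payoff = 130 points − 127 points = 3 points. All other bidders lose, so their payoff is 0.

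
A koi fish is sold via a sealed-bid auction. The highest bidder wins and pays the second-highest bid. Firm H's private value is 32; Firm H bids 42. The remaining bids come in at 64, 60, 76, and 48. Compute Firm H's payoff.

Highest competing bid: 76.
Firm H's bid 42 is not the highest, so Firm H loses, pays nothing, and earns zero payoff.

0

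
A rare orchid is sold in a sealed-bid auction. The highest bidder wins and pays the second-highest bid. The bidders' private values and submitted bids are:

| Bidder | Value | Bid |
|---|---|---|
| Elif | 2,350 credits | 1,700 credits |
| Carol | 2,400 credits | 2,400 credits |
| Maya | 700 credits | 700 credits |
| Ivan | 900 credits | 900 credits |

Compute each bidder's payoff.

Payoffs: Elif 0 credits, Carol 700 credits, Maya 0 credits, Ivan 0 credits.

Ordered from highest: Carol 2,400 credits, then Elif 1,700 credits, then Ivan 900 credits, then Maya 700 credits.
Carol has the top bid and wins; the price is the second-highest bid, 1,700 credits.
Carol's payoff = 2,400 credits − 1,700 credits = 700 credits. All other bidders lose, so their payoff is 0.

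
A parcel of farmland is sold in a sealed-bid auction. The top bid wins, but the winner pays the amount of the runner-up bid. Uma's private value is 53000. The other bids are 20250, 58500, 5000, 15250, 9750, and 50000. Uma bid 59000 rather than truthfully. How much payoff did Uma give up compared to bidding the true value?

5500

The highest competing bid is 58500.
Bidding truthfully at 53000: the top bid is 58500 (a rival), so Uma loses. Payoff = 0.
Bidding 59000: Uma has the top bid, wins, and pays the second-highest bid 58500. Payoff = 53000 − 58500 = -5500.
Regret = truthful payoff − actual payoff = 0 − -5500 = 5500.
This is the dominant-strategy logic: truthful bidding weakly beats any alternative.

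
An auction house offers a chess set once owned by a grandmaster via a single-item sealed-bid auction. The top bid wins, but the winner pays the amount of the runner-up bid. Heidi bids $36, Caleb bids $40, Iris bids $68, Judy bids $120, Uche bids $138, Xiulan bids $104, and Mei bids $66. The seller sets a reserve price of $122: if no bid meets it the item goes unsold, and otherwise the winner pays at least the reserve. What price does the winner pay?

The winner pays $122.

Sorted high to low: Uche $138; Judy $120; Xiulan $104; Iris $68; Mei $66; Caleb $40; Heidi $36.
Uche has the highest bid, so Uche wins.
The second-highest bid is $120, but the reserve $122 is higher, so the price is the reserve.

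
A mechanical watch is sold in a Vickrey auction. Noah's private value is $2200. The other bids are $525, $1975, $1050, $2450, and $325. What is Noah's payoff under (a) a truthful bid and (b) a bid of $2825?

Truthful: $0; alternative: -$250.

The highest competing bid is $2450.
Bidding truthfully at $2200: the top bid is $2450 (a rival), so Noah loses. Payoff = $0.
Bidding $2825: Noah has the top bid, wins, and pays the second-highest bid $2450. Payoff = $2200 − $2450 = -$250.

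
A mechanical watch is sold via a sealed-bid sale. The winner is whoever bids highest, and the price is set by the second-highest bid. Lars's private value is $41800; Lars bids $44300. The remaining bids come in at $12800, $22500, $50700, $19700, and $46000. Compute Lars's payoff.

Highest competing bid: $50700.
Lars's bid $44300 is not the highest, so Lars loses, pays nothing, and earns zero payoff.

$0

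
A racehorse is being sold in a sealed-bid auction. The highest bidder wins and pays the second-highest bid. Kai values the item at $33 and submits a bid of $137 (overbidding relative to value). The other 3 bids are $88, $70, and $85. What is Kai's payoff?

Kai's payoff: -$55.

Highest competing bid: $88.
Kai's bid $137 is the highest overall, so Kai wins and pays the second-highest bid, $88.
Payoff = value − price = $33 − $88 = -$55.
Overbidding won the item at a price above value — truthful bidding would have avoided this loss.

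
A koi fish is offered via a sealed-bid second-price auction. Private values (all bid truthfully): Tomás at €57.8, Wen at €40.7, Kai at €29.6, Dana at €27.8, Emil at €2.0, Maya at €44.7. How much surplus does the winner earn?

Bids in descending order: Tomás €57.8 > Maya €44.7 > Wen €40.7 > Kai €29.6 > Dana €27.8 > Emil €2.0.
Tomás wins with the top bid and pays the second-highest, €44.7.
Surplus = €57.8 − €44.7 = €13.1.

€13.1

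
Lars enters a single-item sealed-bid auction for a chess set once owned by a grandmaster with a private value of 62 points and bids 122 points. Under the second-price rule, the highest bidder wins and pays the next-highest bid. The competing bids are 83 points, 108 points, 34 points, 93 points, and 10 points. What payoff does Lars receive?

Lars's payoff: -46 points.

Highest competing bid: 108 points.
Lars's bid 122 points is the highest overall, so Lars wins and pays the second-highest bid, 108 points.
Payoff = value − price = 62 points − 108 points = -46 points.
Overbidding won the item at a price above value — truthful bidding would have avoided this loss.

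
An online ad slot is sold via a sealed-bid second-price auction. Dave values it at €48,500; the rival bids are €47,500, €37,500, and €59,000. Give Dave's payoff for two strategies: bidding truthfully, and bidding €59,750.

(a) €0  (b) -€10,500

The highest competing bid is €59,000.
Bidding truthfully at €48,500: the top bid is €59,000 (a rival), so Dave loses. Payoff = €0.
Bidding €59,750: Dave has the top bid, wins, and pays the second-highest bid €59,000. Payoff = €48,500 − €59,000 = -€10,500.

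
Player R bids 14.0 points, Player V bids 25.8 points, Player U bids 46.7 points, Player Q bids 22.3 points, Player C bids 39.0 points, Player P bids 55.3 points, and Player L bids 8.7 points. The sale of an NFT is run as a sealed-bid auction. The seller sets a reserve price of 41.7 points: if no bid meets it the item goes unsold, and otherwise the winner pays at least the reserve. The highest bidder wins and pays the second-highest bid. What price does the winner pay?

46.7 points

Bids in descending order: Player P 55.3 points; Player U 46.7 points; Player C 39.0 points; Player V 25.8 points; Player Q 22.3 points; Player R 14.0 points; Player L 8.7 points.
Player P has the highest bid, so Player P wins.
The second-highest bid is 46.7 points, which exceeds the reserve, so that sets the price.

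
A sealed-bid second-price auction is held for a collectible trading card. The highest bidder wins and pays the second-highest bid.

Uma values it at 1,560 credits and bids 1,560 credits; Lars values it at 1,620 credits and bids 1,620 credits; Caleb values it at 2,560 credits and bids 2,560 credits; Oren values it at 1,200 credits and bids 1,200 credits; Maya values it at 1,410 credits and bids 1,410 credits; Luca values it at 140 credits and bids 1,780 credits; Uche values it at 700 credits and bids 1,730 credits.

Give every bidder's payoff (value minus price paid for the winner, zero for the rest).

Uma 0 credits, Lars 0 credits, Caleb 780 credits, Oren 0 credits, Maya 0 credits, Luca 0 credits, Uche 0 credits.

Ordered from highest: Caleb 2,560 credits > Luca 1,780 credits > Uche 1,730 credits > Lars 1,620 credits > Uma 1,560 credits > Maya 1,410 credits > Oren 1,200 credits.
Caleb has the top bid and wins; the price is the second-highest bid, 1,780 credits.
Caleb's payoff = 2,560 credits − 1,780 credits = 780 credits. All other bidders lose, so their payoff is 0.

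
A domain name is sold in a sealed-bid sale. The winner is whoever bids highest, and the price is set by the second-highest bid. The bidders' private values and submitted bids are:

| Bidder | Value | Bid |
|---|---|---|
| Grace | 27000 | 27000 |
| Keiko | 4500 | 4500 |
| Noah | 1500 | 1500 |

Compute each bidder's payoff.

Sorted high to low: Grace 27000 > Keiko 4500 > Noah 1500.
Grace has the top bid and wins; the price is the second-highest bid, 4500.
Grace's payoff = 27000 − 4500 = 22500. All other bidders lose, so their payoff is 0.

Payoffs: Grace 22500, Keiko 0, Noah 0.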